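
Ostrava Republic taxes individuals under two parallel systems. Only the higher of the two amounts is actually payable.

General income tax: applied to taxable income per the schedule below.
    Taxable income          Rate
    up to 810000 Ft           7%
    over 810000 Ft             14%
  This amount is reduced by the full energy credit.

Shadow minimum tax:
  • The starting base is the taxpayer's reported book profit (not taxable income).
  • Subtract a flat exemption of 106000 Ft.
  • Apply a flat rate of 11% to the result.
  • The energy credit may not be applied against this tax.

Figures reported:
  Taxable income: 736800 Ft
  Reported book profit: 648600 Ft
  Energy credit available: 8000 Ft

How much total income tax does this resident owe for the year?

Shadow minimum tax:
  Base (reported book profit): 648600 Ft
  Less exemption 106000 Ft → base 542600 Ft
  542600 Ft × 11% = 59686 Ft

General income tax:
  736800 Ft × 7% = 51576 Ft
  Less energy credit 8000 Ft → 43576 Ft

59686 Ft > 43576 Ft, so the shadow minimum tax is the binding amount.

59686 Ft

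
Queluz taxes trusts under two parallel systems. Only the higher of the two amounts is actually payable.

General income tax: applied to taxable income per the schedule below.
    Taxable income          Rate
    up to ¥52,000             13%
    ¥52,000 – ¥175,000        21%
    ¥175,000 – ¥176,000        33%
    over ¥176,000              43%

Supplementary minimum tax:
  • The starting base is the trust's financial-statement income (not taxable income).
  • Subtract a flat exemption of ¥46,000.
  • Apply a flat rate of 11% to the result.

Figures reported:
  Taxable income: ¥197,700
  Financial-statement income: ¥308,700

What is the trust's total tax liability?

Supplementary minimum tax:
  Base (financial-statement income): ¥308,700
  Less exemption ¥46,000 → base ¥262,700
  ¥262,700 × 11% = ¥28,897

General income tax:
  ¥52,000 × 13% = ¥6,760
  ¥123,000 × 21% = ¥25,830
  ¥1,000 × 33% = ¥330
  ¥21,700 × 43% = ¥9,331
  → ¥42,251

¥42,251 > ¥28,897, so the general income tax governs.

¥42,251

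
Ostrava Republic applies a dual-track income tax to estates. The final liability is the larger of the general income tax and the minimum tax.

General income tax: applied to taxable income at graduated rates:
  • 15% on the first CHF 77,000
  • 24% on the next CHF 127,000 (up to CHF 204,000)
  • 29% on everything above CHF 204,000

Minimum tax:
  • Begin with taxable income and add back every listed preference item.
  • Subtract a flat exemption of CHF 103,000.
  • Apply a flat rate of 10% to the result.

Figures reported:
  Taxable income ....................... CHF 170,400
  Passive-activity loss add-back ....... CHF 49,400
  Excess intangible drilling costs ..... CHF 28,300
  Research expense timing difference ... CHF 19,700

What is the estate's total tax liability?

CHF 33,966

General income tax:
  CHF 77,000 × 15% = CHF 11,550
  CHF 93,400 × 24% = CHF 22,416
  → CHF 33,966

Minimum tax:
  Adjusted income: CHF 170,400 + CHF 49,400 + CHF 28,300 + CHF 19,700 = CHF 267,800
  Less exemption CHF 103,000 → base CHF 164,800
  CHF 164,800 × 10% = CHF 16,480

CHF 33,966 > CHF 16,480, so the general income tax governs.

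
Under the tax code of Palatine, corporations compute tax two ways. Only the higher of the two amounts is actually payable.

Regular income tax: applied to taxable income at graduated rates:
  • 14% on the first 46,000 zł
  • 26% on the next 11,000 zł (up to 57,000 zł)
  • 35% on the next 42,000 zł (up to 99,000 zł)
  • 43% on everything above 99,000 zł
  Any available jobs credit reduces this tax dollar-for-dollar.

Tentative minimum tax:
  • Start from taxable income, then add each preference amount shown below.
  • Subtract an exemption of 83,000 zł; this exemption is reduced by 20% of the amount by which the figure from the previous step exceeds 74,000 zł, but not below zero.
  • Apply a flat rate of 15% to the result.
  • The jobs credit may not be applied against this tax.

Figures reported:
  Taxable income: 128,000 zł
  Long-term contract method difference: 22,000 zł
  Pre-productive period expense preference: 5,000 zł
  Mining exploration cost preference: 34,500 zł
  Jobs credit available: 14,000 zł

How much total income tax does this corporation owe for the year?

22,470 zł

Regular income tax:
  46,000 zł × 14% = 6,440 zł
  11,000 zł × 26% = 2,860 zł
  42,000 zł × 35% = 14,700 zł
  29,000 zł × 43% = 12,470 zł
  → 36,470 zł
  Less jobs credit 14,000 zł → 22,470 zł

Tentative minimum tax:
  Adjusted income: 128,000 zł + 22,000 zł + 5,000 zł + 34,500 zł = 189,500 zł
  Exemption: 83,000 zł − 20% × (189,500 zł − 74,000 zł) = 83,000 zł − 23,100 zł = 59,900 zł
  Base: 189,500 zł − 59,900 zł = 129,600 zł
  129,600 zł × 15% = 19,440 zł

22,470 zł > 19,440 zł, so the regular income tax governs.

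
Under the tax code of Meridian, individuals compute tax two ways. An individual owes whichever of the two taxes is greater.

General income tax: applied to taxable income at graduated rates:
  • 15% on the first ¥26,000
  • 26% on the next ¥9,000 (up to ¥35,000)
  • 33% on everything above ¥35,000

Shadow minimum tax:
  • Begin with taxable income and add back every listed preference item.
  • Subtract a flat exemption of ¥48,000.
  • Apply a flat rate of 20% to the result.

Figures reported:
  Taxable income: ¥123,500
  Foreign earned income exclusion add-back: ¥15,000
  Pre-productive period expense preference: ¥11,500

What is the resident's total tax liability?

Shadow minimum tax:
  Adjusted income: ¥123,500 + ¥15,000 + ¥11,500 = ¥150,000
  Less exemption ¥48,000 → base ¥102,000
  ¥102,000 × 20% = ¥20,400

General income tax:
  ¥26,000 × 15% = ¥3,900
  ¥9,000 × 26% = ¥2,340
  ¥88,500 × 33% = ¥29,205
  → ¥35,445

¥35,445 > ¥20,400, so the general income tax governs.

¥35,445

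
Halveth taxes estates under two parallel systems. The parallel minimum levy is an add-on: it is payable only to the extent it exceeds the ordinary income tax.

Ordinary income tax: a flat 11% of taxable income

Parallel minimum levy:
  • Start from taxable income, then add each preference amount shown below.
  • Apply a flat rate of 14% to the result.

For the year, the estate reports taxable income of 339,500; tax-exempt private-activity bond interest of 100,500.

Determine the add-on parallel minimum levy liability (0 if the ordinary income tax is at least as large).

24,255

Parallel minimum levy:
  Adjusted income: 339,500 + 100,500 = 440,000
  440,000 × 14% = 61,600

Ordinary income tax:
  339,500 × 11% = 37,345

Excess of parallel minimum levy over ordinary income tax: 61,600 − 37,345 = 24,255.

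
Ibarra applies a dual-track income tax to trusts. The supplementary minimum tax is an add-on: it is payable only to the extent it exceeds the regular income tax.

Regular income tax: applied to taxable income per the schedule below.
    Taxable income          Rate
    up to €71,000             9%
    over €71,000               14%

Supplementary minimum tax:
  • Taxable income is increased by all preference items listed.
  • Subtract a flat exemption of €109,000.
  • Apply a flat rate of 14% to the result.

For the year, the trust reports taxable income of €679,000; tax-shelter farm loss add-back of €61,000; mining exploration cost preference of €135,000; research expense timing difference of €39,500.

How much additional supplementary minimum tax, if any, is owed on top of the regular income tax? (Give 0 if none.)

Regular income tax:
  €71,000 × 9% = €6,390
  €608,000 × 14% = €85,120
  → €91,510

Supplementary minimum tax:
  Adjusted income: €679,000 + €61,000 + €135,000 + €39,500 = €914,500
  Less exemption €109,000 → base €805,500
  €805,500 × 14% = €112,770

Excess of supplementary minimum tax over regular income tax: €112,770 − €91,510 = €21,260.

€21,260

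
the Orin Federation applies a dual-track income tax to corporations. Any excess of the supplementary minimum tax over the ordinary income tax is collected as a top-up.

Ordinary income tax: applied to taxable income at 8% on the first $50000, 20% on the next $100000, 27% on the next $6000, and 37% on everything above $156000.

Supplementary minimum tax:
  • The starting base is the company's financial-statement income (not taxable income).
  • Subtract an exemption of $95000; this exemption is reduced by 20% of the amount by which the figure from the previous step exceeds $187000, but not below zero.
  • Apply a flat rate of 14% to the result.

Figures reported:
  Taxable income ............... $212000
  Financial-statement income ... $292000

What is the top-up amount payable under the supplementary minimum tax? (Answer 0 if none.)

Supplementary minimum tax:
  Base (financial-statement income): $292000
  Exemption: $95000 − 20% × ($292000 − $187000) = $95000 − $21000 = $74000
  Base: $292000 − $74000 = $218000
  $218000 × 14% = $30520

Ordinary income tax:
  $50000 × 8% = $4000
  $100000 × 20% = $20000
  $6000 × 27% = $1620
  $56000 × 37% = $20720
  → $46340

$30520 ≤ $46340, so no add-on is due.

$0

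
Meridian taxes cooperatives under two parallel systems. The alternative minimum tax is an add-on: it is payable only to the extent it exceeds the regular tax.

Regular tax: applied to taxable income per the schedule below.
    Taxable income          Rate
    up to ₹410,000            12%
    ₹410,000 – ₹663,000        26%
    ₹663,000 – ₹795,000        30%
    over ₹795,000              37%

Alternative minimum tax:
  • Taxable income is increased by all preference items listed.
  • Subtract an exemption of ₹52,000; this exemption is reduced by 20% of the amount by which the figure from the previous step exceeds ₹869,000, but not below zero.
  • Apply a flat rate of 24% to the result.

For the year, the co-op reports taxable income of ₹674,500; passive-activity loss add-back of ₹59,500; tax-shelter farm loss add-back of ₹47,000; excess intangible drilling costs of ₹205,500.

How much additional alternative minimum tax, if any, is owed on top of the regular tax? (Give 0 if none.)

₹111,490

Regular tax:
  ₹410,000 × 12% = ₹49,200
  ₹253,000 × 26% = ₹65,780
  ₹11,500 × 30% = ₹3,450
  → ₹118,430

Alternative minimum tax:
  Adjusted income: ₹674,500 + ₹59,500 + ₹47,000 + ₹205,500 = ₹986,500
  Exemption: ₹52,000 − 20% × (₹986,500 − ₹869,000) = ₹52,000 − ₹23,500 = ₹28,500
  Base: ₹986,500 − ₹28,500 = ₹958,000
  ₹958,000 × 24% = ₹229,920

Excess of alternative minimum tax over regular tax: ₹229,920 − ₹118,430 = ₹111,490.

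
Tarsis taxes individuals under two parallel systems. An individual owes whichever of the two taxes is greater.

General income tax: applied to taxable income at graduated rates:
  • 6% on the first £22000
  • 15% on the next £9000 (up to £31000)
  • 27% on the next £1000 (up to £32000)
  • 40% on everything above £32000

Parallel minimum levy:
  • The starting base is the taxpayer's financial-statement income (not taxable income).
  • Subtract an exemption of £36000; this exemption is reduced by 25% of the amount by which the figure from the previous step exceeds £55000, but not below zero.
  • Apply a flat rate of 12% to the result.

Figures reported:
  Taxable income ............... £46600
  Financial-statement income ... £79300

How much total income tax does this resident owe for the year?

£8780

General income tax:
  £22000 × 6% = £1320
  £9000 × 15% = £1350
  £1000 × 27% = £270
  £14600 × 40% = £5840
  → £8780

Parallel minimum levy:
  Base (financial-statement income): £79300
  Exemption: £36000 − 25% × (£79300 − £55000) = £36000 − £6075 = £29925
  Base: £79300 − £29925 = £49375
  £49375 × 12% = £5925

£8780 > £5925, so the general income tax governs.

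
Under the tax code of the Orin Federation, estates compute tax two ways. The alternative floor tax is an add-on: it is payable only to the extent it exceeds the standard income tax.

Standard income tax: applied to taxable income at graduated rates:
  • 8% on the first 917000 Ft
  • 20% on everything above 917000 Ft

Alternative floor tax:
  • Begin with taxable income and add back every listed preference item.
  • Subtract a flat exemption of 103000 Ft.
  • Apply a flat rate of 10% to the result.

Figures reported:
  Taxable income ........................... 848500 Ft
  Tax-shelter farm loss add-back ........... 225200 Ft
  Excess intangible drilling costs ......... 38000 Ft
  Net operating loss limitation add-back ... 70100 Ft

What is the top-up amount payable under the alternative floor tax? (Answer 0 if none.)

Standard income tax:
  848500 Ft × 8% = 67880 Ft

Alternative floor tax:
  Adjusted income: 848500 Ft + 225200 Ft + 38000 Ft + 70100 Ft = 1181800 Ft
  Less exemption 103000 Ft → base 1078800 Ft
  1078800 Ft × 10% = 107880 Ft

Excess of alternative floor tax over standard income tax: 107880 Ft − 67880 Ft = 40000 Ft.

40000 Ft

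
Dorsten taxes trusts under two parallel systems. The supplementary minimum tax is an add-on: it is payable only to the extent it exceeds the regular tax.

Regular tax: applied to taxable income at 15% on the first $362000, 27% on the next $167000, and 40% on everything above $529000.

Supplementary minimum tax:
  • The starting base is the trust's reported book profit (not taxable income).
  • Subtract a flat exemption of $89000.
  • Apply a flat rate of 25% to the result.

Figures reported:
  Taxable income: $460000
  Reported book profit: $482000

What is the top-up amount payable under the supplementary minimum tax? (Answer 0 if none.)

$17490

Regular tax:
  $362000 × 15% = $54300
  $98000 × 27% = $26460
  → $80760

Supplementary minimum tax:
  Base (reported book profit): $482000
  Less exemption $89000 → base $393000
  $393000 × 25% = $98250

Excess of supplementary minimum tax over regular tax: $98250 − $80760 = $17490.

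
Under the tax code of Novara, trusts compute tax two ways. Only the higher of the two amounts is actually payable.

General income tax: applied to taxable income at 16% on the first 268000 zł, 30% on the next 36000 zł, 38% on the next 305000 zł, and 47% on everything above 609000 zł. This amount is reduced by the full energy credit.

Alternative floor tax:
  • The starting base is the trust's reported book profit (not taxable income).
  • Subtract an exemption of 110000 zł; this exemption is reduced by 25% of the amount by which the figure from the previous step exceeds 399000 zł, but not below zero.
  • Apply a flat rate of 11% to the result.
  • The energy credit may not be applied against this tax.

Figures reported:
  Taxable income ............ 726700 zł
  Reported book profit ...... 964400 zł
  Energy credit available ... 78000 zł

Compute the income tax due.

General income tax:
  268000 zł × 16% = 42880 zł
  36000 zł × 30% = 10800 zł
  305000 zł × 38% = 115900 zł
  117700 zł × 47% = 55319 zł
  → 224899 zł
  Less energy credit 78000 zł → 146899 zł

Alternative floor tax:
  Base (reported book profit): 964400 zł
  Exemption: 25% × (964400 zł − 399000 zł) = 141350 zł ≥ 110000 zł, so the exemption is fully phased out
  Base: 964400 zł − 0 zł = 964400 zł
  964400 zł × 11% = 106084 zł

146899 zł > 106084 zł, so the general income tax governs.

146899 zł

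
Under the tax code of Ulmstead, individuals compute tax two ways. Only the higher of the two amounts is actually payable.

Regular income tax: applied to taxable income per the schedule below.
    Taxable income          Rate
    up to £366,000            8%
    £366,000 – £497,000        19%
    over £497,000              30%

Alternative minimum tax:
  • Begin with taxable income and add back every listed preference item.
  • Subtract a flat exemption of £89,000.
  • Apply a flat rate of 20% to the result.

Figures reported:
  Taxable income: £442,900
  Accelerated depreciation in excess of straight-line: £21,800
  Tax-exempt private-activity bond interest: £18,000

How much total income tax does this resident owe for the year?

£78,740

Alternative minimum tax:
  Adjusted income: £442,900 + £21,800 + £18,000 = £482,700
  Less exemption £89,000 → base £393,700
  £393,700 × 20% = £78,740

Regular income tax:
  £366,000 × 8% = £29,280
  £76,900 × 19% = £14,611
  → £43,891

£78,740 > £43,891, so the alternative minimum tax is the binding amount.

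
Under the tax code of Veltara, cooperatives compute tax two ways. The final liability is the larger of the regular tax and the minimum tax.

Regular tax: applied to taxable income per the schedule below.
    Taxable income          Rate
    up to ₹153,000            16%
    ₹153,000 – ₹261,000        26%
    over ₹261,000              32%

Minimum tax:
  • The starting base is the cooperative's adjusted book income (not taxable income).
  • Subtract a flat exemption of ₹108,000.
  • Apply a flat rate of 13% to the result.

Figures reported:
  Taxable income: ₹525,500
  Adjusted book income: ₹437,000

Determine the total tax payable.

₹137,200

Minimum tax:
  Base (adjusted book income): ₹437,000
  Less exemption ₹108,000 → base ₹329,000
  ₹329,000 × 13% = ₹42,770

Regular tax:
  ₹153,000 × 16% = ₹24,480
  ₹108,000 × 26% = ₹28,080
  ₹264,500 × 32% = ₹84,640
  → ₹137,200

₹137,200 > ₹42,770, so the regular tax governs.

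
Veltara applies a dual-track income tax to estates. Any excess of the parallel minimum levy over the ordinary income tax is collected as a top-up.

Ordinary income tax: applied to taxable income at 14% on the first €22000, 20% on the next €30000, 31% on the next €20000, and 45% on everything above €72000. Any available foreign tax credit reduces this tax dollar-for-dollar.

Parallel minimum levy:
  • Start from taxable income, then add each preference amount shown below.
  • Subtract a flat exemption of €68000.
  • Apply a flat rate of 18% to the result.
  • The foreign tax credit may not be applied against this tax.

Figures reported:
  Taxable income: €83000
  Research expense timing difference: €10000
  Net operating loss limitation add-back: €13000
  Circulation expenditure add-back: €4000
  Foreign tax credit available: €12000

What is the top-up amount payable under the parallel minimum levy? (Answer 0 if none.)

€0

Ordinary income tax:
  €22000 × 14% = €3080
  €30000 × 20% = €6000
  €20000 × 31% = €6200
  €11000 × 45% = €4950
  → €20230
  Less foreign tax credit €12000 → €8230

Parallel minimum levy:
  Adjusted income: €83000 + €10000 + €13000 + €4000 = €110000
  Less exemption €68000 → base €42000
  €42000 × 18% = €7560

€7560 ≤ €8230, so no add-on is due.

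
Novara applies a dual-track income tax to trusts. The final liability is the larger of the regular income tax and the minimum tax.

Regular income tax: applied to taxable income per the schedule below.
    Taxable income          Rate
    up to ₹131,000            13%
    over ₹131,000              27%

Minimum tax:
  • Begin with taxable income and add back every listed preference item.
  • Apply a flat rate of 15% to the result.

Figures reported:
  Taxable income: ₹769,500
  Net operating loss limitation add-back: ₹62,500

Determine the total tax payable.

₹189,425

Minimum tax:
  Adjusted income: ₹769,500 + ₹62,500 = ₹832,000
  ₹832,000 × 15% = ₹124,800

Regular income tax:
  ₹131,000 × 13% = ₹17,030
  ₹638,500 × 27% = ₹172,395
  → ₹189,425

₹189,425 > ₹124,800, so the regular income tax governs.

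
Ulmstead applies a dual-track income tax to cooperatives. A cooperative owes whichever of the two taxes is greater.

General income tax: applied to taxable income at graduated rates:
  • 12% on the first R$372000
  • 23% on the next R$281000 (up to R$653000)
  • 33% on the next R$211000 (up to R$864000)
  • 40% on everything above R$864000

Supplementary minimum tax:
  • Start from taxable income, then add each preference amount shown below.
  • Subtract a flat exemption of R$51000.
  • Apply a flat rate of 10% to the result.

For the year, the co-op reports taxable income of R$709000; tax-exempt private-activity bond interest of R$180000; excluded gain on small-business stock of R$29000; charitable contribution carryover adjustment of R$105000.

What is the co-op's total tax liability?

R$127750

General income tax:
  R$372000 × 12% = R$44640
  R$281000 × 23% = R$64630
  R$56000 × 33% = R$18480
  → R$127750

Supplementary minimum tax:
  Adjusted income: R$709000 + R$180000 + R$29000 + R$105000 = R$1023000
  Less exemption R$51000 → base R$972000
  R$972000 × 10% = R$97200

R$127750 > R$97200, so the general income tax governs.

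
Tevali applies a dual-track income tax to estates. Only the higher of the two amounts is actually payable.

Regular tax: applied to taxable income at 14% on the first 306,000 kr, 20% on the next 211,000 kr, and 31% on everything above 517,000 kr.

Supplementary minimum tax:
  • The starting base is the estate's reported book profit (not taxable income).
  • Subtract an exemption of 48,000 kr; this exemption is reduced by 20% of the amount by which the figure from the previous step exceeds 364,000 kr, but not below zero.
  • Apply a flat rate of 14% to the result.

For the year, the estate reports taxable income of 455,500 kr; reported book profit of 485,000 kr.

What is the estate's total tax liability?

Regular tax:
  306,000 kr × 14% = 42,840 kr
  149,500 kr × 20% = 29,900 kr
  → 72,740 kr

Supplementary minimum tax:
  Base (reported book profit): 485,000 kr
  Exemption: 48,000 kr − 20% × (485,000 kr − 364,000 kr) = 48,000 kr − 24,200 kr = 23,800 kr
  Base: 485,000 kr − 23,800 kr = 461,200 kr
  461,200 kr × 14% = 64,568 kr

72,740 kr > 64,568 kr, so the regular tax governs.

72,740 kr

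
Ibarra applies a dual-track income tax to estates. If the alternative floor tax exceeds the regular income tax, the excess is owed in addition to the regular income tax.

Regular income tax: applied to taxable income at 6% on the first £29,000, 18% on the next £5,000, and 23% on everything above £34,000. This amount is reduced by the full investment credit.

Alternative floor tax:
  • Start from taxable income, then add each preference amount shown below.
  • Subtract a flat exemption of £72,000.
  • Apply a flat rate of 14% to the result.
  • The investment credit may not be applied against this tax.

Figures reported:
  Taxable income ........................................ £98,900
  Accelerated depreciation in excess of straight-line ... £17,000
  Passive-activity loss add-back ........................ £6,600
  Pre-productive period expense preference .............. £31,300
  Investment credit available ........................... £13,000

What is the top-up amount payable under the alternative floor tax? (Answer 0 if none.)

£6,885

Alternative floor tax:
  Adjusted income: £98,900 + £17,000 + £6,600 + £31,300 = £153,800
  Less exemption £72,000 → base £81,800
  £81,800 × 14% = £11,452

Regular income tax:
  £29,000 × 6% = £1,740
  £5,000 × 18% = £900
  £64,900 × 23% = £14,927
  → £17,567
  Less investment credit £13,000 → £4,567

Excess of alternative floor tax over regular income tax: £11,452 − £4,567 = £6,885.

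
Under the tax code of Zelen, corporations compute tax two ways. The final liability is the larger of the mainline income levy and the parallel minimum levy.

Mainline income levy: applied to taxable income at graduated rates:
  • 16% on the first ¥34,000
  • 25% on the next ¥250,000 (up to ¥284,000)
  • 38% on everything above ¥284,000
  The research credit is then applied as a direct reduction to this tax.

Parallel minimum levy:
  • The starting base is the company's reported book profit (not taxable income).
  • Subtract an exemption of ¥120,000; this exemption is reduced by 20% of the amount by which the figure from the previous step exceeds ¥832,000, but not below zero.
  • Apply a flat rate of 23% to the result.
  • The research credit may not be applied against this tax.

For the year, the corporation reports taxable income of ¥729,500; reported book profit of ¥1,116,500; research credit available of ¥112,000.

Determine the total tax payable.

¥242,282

Parallel minimum levy:
  Base (reported book profit): ¥1,116,500
  Exemption: ¥120,000 − 20% × (¥1,116,500 − ¥832,000) = ¥120,000 − ¥56,900 = ¥63,100
  Base: ¥1,116,500 − ¥63,100 = ¥1,053,400
  ¥1,053,400 × 23% = ¥242,282

Mainline income levy:
  ¥34,000 × 16% = ¥5,440
  ¥250,000 × 25% = ¥62,500
  ¥445,500 × 38% = ¥169,290
  → ¥237,230
  Less research credit ¥112,000 → ¥125,230

¥242,282 > ¥125,230, so the parallel minimum levy is the binding amount.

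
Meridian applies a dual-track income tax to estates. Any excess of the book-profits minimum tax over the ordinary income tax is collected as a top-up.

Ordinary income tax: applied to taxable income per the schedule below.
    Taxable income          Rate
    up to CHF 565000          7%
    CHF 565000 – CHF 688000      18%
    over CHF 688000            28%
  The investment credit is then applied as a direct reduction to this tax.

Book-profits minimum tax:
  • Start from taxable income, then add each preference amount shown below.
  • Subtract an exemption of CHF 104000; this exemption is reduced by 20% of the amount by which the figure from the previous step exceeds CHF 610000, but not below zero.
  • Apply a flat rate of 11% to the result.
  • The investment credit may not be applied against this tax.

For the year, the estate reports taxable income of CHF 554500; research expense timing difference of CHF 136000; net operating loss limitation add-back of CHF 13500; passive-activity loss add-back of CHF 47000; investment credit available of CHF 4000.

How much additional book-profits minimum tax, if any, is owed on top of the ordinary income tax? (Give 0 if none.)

CHF 39457

Book-profits minimum tax:
  Adjusted income: CHF 554500 + CHF 136000 + CHF 13500 + CHF 47000 = CHF 751000
  Exemption: CHF 104000 − 20% × (CHF 751000 − CHF 610000) = CHF 104000 − CHF 28200 = CHF 75800
  Base: CHF 751000 − CHF 75800 = CHF 675200
  CHF 675200 × 11% = CHF 74272

Ordinary income tax:
  CHF 554500 × 7% = CHF 38815
  Less investment credit CHF 4000 → CHF 34815

Excess of book-profits minimum tax over ordinary income tax: CHF 74272 − CHF 34815 = CHF 39457.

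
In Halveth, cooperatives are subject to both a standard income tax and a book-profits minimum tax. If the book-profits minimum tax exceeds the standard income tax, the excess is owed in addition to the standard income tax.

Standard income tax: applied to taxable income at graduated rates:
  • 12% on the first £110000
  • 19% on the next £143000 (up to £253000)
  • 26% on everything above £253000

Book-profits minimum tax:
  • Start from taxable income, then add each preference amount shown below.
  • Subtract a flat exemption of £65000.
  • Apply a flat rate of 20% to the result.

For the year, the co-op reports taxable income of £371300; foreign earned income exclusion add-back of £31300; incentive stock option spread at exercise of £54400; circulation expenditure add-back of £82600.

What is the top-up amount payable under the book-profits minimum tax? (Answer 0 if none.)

£23792

Book-profits minimum tax:
  Adjusted income: £371300 + £31300 + £54400 + £82600 = £539600
  Less exemption £65000 → base £474600
  £474600 × 20% = £94920

Standard income tax:
  £110000 × 12% = £13200
  £143000 × 19% = £27170
  £118300 × 26% = £30758
  → £71128

Excess of book-profits minimum tax over standard income tax: £94920 − £71128 = £23792.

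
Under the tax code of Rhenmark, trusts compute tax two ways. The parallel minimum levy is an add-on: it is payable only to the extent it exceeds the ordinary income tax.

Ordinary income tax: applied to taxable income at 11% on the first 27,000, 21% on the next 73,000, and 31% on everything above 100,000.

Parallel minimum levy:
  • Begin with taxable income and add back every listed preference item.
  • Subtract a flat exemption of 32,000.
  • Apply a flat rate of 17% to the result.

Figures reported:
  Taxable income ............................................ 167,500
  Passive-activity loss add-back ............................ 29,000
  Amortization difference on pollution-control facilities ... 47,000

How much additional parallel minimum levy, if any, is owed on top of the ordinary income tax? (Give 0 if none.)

Ordinary income tax:
  27,000 × 11% = 2,970
  73,000 × 21% = 15,330
  67,500 × 31% = 20,925
  → 39,225

Parallel minimum levy:
  Adjusted income: 167,500 + 29,000 + 47,000 = 243,500
  Less exemption 32,000 → base 211,500
  211,500 × 17% = 35,955

35,955 ≤ 39,225, so no add-on is due.

0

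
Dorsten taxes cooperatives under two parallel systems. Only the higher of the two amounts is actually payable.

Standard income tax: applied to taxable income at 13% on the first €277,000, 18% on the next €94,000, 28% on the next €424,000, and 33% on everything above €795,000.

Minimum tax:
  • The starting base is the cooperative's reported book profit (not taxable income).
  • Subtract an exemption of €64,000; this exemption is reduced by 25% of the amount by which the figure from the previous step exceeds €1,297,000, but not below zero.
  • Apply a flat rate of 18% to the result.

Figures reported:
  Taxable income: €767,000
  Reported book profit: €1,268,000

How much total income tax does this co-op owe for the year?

€216,720

Minimum tax:
  Base (reported book profit): €1,268,000
  Exemption: €1,268,000 ≤ €1,297,000, so full €64,000 applies
  Base: €1,268,000 − €64,000 = €1,204,000
  €1,204,000 × 18% = €216,720

Standard income tax:
  €277,000 × 13% = €36,010
  €94,000 × 18% = €16,920
  €396,000 × 28% = €110,880
  → €163,810

€216,720 > €163,810, so the minimum tax is the binding amount.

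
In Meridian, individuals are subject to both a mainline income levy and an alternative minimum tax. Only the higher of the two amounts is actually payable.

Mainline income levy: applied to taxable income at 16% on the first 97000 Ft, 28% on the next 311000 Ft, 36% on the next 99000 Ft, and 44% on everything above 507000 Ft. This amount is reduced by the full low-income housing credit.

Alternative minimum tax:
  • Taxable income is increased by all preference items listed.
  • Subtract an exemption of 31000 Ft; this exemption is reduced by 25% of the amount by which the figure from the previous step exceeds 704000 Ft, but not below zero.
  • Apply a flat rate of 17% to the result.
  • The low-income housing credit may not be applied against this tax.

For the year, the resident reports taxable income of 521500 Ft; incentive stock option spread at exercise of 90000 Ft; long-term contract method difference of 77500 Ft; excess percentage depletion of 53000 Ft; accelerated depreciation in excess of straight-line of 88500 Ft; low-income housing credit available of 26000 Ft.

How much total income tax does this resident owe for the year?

141185 Ft

Alternative minimum tax:
  Adjusted income: 521500 Ft + 90000 Ft + 77500 Ft + 53000 Ft + 88500 Ft = 830500 Ft
  Exemption: 25% × (830500 Ft − 704000 Ft) = 31625 Ft ≥ 31000 Ft, so the exemption is fully phased out
  Base: 830500 Ft − 0 Ft = 830500 Ft
  830500 Ft × 17% = 141185 Ft

Mainline income levy:
  97000 Ft × 16% = 15520 Ft
  311000 Ft × 28% = 87080 Ft
  99000 Ft × 36% = 35640 Ft
  14500 Ft × 44% = 6380 Ft
  → 144620 Ft
  Less low-income housing credit 26000 Ft → 118620 Ft

141185 Ft > 118620 Ft, so the alternative minimum tax is the binding amount.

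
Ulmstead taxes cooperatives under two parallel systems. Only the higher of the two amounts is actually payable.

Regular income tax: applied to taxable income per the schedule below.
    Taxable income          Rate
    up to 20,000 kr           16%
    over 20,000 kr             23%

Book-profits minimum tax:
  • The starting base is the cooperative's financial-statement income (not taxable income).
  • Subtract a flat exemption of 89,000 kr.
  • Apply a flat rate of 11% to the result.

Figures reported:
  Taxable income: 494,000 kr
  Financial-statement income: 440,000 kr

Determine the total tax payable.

Regular income tax:
  20,000 kr × 16% = 3,200 kr
  474,000 kr × 23% = 109,020 kr
  → 112,220 kr

Book-profits minimum tax:
  Base (financial-statement income): 440,000 kr
  Less exemption 89,000 kr → base 351,000 kr
  351,000 kr × 11% = 38,610 kr

112,220 kr > 38,610 kr, so the regular income tax governs.

112,220 kr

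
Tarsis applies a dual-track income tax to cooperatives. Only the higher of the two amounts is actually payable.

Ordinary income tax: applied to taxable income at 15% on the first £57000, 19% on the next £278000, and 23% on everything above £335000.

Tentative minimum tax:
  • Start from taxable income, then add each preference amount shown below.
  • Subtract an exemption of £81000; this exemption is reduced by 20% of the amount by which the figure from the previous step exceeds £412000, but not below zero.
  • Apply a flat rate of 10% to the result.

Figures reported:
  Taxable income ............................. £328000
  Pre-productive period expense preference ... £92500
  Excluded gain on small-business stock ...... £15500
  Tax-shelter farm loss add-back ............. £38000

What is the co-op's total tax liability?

Tentative minimum tax:
  Adjusted income: £328000 + £92500 + £15500 + £38000 = £474000
  Exemption: £81000 − 20% × (£474000 − £412000) = £81000 − £12400 = £68600
  Base: £474000 − £68600 = £405400
  £405400 × 10% = £40540

Ordinary income tax:
  £57000 × 15% = £8550
  £271000 × 19% = £51490
  → £60040

£60040 > £40540, so the ordinary income tax governs.

£60040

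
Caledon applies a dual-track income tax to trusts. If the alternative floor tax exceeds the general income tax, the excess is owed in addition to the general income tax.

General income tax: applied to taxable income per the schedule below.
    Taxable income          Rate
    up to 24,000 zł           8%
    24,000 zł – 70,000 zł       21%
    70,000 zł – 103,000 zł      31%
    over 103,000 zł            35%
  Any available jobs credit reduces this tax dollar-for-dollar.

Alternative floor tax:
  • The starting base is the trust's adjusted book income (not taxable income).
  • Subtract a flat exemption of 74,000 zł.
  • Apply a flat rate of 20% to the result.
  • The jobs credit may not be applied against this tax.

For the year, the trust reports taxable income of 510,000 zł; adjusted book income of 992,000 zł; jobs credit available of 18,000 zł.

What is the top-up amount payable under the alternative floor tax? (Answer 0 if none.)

General income tax:
  24,000 zł × 8% = 1,920 zł
  46,000 zł × 21% = 9,660 zł
  33,000 zł × 31% = 10,230 zł
  407,000 zł × 35% = 142,450 zł
  → 164,260 zł
  Less jobs credit 18,000 zł → 146,260 zł

Alternative floor tax:
  Base (adjusted book income): 992,000 zł
  Less exemption 74,000 zł → base 918,000 zł
  918,000 zł × 20% = 183,600 zł

Excess of alternative floor tax over general income tax: 183,600 zł − 146,260 zł = 37,340 zł.

37,340 zł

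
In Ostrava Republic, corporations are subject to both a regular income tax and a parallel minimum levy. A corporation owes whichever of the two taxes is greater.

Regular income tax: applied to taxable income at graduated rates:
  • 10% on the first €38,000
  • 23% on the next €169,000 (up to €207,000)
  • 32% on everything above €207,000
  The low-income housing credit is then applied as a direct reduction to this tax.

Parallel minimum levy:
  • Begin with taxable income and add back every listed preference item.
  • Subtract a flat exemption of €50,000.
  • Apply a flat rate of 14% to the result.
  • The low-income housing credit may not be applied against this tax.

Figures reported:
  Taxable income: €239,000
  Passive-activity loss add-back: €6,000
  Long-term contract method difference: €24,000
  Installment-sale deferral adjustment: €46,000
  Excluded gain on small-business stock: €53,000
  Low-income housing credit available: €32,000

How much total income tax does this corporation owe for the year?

€44,520

Parallel minimum levy:
  Adjusted income: €239,000 + €6,000 + €24,000 + €46,000 + €53,000 = €368,000
  Less exemption €50,000 → base €318,000
  €318,000 × 14% = €44,520

Regular income tax:
  €38,000 × 10% = €3,800
  €169,000 × 23% = €38,870
  €32,000 × 32% = €10,240
  → €52,910
  Less low-income housing credit €32,000 → €20,910

€44,520 > €20,910, so the parallel minimum levy is the binding amount.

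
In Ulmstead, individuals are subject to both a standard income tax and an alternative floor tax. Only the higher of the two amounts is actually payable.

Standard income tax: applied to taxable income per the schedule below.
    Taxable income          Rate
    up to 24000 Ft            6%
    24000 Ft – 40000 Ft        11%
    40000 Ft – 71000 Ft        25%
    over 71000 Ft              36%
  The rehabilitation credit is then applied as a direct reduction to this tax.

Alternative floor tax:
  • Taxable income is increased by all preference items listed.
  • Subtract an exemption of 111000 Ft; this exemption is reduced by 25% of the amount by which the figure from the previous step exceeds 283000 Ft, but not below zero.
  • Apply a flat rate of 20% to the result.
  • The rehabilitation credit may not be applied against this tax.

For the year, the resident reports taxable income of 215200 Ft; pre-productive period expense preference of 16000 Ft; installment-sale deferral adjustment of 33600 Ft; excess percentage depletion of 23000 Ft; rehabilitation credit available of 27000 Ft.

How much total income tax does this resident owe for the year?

35862 Ft

Alternative floor tax:
  Adjusted income: 215200 Ft + 16000 Ft + 33600 Ft + 23000 Ft = 287800 Ft
  Exemption: 111000 Ft − 25% × (287800 Ft − 283000 Ft) = 111000 Ft − 1200 Ft = 109800 Ft
  Base: 287800 Ft − 109800 Ft = 178000 Ft
  178000 Ft × 20% = 35600 Ft

Standard income tax:
  24000 Ft × 6% = 1440 Ft
  16000 Ft × 11% = 1760 Ft
  31000 Ft × 25% = 7750 Ft
  144200 Ft × 36% = 51912 Ft
  → 62862 Ft
  Less rehabilitation credit 27000 Ft → 35862 Ft

35862 Ft > 35600 Ft, so the standard income tax governs.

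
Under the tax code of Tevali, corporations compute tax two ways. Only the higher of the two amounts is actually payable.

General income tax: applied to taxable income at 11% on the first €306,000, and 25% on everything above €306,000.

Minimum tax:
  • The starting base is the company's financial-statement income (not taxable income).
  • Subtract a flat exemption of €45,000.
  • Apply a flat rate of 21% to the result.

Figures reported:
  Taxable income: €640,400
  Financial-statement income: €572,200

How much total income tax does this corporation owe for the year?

Minimum tax:
  Base (financial-statement income): €572,200
  Less exemption €45,000 → base €527,200
  €527,200 × 21% = €110,712

General income tax:
  €306,000 × 11% = €33,660
  €334,400 × 25% = €83,600
  → €117,260

€117,260 > €110,712, so the general income tax governs.

€117,260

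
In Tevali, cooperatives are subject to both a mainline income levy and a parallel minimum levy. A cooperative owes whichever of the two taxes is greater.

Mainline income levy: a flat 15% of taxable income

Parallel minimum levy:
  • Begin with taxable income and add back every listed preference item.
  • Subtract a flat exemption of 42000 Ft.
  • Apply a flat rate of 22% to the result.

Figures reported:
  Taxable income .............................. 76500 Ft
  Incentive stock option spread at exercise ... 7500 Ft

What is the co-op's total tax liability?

Parallel minimum levy:
  Adjusted income: 76500 Ft + 7500 Ft = 84000 Ft
  Less exemption 42000 Ft → base 42000 Ft
  42000 Ft × 22% = 9240 Ft

Mainline income levy:
  76500 Ft × 15% = 11475 Ft

11475 Ft > 9240 Ft, so the mainline income levy governs.

11475 Ft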